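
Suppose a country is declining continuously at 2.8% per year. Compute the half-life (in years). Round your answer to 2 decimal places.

half-life = ln(2) / |r| = 0.69315 / 0.028

half-life ≈ 24.76 years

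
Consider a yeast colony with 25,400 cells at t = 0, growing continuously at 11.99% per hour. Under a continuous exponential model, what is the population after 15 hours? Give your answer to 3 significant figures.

≈ 153,000 cells

P(15) = 25400 · e^(0.1199·15) = 25400 · e^(1.7985)
= 25400 · 6.04058 ≈ 153430.73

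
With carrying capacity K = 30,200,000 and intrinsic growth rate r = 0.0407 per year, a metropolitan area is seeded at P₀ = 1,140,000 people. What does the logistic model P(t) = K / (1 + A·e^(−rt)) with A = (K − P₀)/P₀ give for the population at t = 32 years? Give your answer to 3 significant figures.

A = (30200000 − 1140000)/1140000 = 25.49123
P(32) = 30200000 / (1 + 25.49123·e^(−0.0407·32)) = 30200000 / (1 + 25.49123·0.271879)
= 30200000 / 7.93052 ≈ 3808074.61

≈ 3,810,000 people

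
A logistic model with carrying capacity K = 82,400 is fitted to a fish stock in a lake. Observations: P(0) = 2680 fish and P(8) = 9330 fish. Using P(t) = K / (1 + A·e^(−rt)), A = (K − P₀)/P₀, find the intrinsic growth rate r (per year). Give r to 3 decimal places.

A = (82400 − 2680)/2680 = 29.74627
9330 = 82400/(1 + 29.74627·e^(−r·8)) → e^(−8r) = (8.83173 − 1)/29.74627 = 0.263284
r = −ln(0.263284)/8 = 1.33452/8

r ≈ 0.167 per year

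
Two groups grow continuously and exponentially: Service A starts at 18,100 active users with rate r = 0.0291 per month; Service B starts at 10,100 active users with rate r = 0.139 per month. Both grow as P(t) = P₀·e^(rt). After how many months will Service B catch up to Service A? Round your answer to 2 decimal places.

18100·e^(0.0291t) = 10100·e^(0.139t)
18100/10100 = e^((0.139 − 0.0291)t) → ln(1.79208) = 0.1099·t
t = 0.58338 / 0.1099

t ≈ 5.31 months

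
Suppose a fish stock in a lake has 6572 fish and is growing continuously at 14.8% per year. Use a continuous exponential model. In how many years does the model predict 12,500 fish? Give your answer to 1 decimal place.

t ≈ 4.3 years

12500 = 6572 · e^(0.148·t)
t = ln(12500/6572) / 0.148 = ln(1.90201) / 0.148 = 0.64291 / 0.148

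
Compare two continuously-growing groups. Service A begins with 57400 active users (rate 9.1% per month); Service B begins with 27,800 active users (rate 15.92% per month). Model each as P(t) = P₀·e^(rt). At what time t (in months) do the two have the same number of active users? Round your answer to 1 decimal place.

57400·e^(0.091t) = 27800·e^(0.1592t)
57400/27800 = e^((0.1592 − 0.091)t) → ln(2.06475) = 0.0682·t
t = 0.72501 / 0.0682

t ≈ 10.6 months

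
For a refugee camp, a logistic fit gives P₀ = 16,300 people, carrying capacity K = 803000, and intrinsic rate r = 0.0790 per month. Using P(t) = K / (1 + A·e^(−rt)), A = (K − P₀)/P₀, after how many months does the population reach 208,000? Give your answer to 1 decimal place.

A = (803000 − 16300)/16300 = 48.2638
208000 = 803000/(1 + 48.2638·e^(−0.079t)) → 1 + 48.2638·e^(−0.079t) = 3.86058
e^(−0.079t) = 0.05927 → t = ln(16.87205)/0.079 = 2.82566/0.079

t ≈ 35.8 months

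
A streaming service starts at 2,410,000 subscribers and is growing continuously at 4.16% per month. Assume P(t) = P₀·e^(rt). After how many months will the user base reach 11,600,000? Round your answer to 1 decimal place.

11600000 = 2410000 · e^(0.0416·t)
t = ln(11600000/2410000) / 0.0416 = ln(4.81328) / 0.0416 = 1.57138 / 0.0416

t ≈ 37.8 months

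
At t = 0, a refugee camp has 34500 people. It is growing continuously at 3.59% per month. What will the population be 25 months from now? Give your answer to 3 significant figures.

≈ 84,600 people

P(25) = 34500 · e^(0.0359·25) = 34500 · e^(0.8975)
= 34500 · 2.45346 ≈ 84644.43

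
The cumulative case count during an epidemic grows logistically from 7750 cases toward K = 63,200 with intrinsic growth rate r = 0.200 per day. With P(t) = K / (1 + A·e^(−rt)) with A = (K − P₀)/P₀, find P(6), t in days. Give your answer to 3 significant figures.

A = (63200 − 7750)/7750 = 7.15484
P(6) = 63200 / (1 + 7.15484·e^(−0.2·6)) = 63200 / (1 + 7.15484·0.301194)
= 63200 / 3.155 ≈ 20031.72

≈ 20,000 cases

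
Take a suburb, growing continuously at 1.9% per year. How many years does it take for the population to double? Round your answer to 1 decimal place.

doubling time ≈ 36.5 years

doubling time = ln(2) / |r| = 0.69315 / 0.019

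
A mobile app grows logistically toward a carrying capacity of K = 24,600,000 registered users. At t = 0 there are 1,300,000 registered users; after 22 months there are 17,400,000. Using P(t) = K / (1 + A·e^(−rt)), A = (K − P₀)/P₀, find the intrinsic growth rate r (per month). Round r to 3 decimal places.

A = (24600000 − 1300000)/1300000 = 17.92308
17400000 = 24600000/(1 + 17.92308·e^(−r·22)) → e^(−22r) = (1.41379 − 1)/17.92308 = 0.023087
r = −ln(0.023087)/22 = 3.76848/22

r ≈ 0.171 per month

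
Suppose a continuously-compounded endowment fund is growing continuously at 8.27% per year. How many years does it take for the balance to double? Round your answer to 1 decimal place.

doubling time ≈ 8.4 years

doubling time = ln(2) / |r| = 0.69315 / 0.0827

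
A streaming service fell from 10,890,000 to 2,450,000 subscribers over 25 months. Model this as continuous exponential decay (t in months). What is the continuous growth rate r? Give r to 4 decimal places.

2450000 = 10890000 · e^(r·25)
e^(25r) = 2450000/10890000 = 0.22498
r = ln(0.22498) / 25 = -1.49176 / 25

r ≈ -0.0597 per month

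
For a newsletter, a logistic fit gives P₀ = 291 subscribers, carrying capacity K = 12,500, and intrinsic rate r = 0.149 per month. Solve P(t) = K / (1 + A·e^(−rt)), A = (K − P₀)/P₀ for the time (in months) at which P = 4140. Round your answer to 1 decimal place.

A = (12500 − 291)/291 = 41.95533
4140 = 12500/(1 + 41.95533·e^(−0.149t)) → 1 + 41.95533·e^(−0.149t) = 3.01932
e^(−0.149t) = 0.04813 → t = ln(20.77692)/0.149 = 3.03384/0.149

t ≈ 20.4 months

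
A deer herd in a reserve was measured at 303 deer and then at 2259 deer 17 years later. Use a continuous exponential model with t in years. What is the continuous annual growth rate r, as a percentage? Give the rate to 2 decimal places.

2259 = 303 · e^(r·17)
e^(17r) = 2259/303 = 7.45545
r = ln(7.45545) / 17 = 2.00894 / 17

r ≈ 11.82% per year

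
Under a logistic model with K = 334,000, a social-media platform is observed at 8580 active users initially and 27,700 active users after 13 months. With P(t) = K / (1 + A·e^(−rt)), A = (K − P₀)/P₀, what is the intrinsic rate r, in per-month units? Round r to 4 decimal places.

A = (334000 − 8580)/8580 = 37.92774
27700 = 334000/(1 + 37.92774·e^(−r·13)) → e^(−13r) = (12.05776 − 1)/37.92774 = 0.291548
r = −ln(0.291548)/13 = 1.23255/13

r ≈ 0.0948 per month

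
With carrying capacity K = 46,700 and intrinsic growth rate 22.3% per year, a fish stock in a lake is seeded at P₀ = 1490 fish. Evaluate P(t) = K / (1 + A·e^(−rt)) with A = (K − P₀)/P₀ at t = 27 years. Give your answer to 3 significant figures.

≈ 43,500 fish

A = (46700 − 1490)/1490 = 30.34228
P(27) = 46700 / (1 + 30.34228·e^(−0.223·27)) = 46700 / (1 + 30.34228·0.002427)
= 46700 / 1.07365 ≈ 43496.56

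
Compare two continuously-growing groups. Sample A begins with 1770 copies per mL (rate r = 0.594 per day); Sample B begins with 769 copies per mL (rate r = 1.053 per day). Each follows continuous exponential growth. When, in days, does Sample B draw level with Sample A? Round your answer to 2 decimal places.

t ≈ 1.82 days

1770·e^(0.594t) = 769·e^(1.053t)
1770/769 = e^((1.053 − 0.594)t) → ln(2.30169) = 0.459·t
t = 0.83364 / 0.459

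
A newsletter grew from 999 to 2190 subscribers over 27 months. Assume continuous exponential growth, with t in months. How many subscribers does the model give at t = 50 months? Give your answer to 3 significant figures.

≈ 4,270 subscribers

r = ln(2190/999) / 27 ≈ 0.02907 per month
P(50) = 999 · e^(0.02907·50) = 999 · 4.27816 ≈ 4273.88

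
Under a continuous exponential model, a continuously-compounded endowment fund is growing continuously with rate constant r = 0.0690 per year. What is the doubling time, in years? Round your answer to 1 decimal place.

doubling time = ln(2) / |r| = 0.69315 / 0.069

doubling time ≈ 10.0 years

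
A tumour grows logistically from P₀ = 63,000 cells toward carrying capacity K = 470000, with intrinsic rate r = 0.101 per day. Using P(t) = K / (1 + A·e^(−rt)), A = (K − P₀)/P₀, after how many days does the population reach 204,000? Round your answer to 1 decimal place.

t ≈ 15.8 days

A = (470000 − 63000)/63000 = 6.46032
204000 = 470000/(1 + 6.46032·e^(−0.101t)) → 1 + 6.46032·e^(−0.101t) = 2.30392
e^(−0.101t) = 0.201836 → t = ln(4.95453)/0.101 = 1.6003/0.101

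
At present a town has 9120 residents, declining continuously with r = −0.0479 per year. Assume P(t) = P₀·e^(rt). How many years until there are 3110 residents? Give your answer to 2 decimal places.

3110 = 9120 · e^(-0.0479·t)
t = ln(3110/9120) / -0.0479 = ln(0.34101) / -0.0479 = -1.07585 / -0.0479

t ≈ 22.46 years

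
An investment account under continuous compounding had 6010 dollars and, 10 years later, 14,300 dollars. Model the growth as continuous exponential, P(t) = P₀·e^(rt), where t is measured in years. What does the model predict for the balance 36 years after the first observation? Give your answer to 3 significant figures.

≈ 136,000 dollars

r = ln(14300/6010) / 10 ≈ 0.086683 per year
P(36) = 6010 · e^(0.086683·36) = 6010 · 22.66009 ≈ 136187.14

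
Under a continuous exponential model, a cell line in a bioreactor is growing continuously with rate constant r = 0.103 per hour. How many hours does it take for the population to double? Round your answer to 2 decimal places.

doubling time ≈ 6.73 hours

doubling time = ln(2) / |r| = 0.69315 / 0.103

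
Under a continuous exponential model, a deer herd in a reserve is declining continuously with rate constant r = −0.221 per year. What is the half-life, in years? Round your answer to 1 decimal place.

half-life = ln(2) / |r| = 0.69315 / 0.221

half-life ≈ 3.1 years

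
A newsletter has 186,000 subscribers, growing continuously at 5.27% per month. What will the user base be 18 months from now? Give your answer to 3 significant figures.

≈ 480,000 subscribers

P(18) = 186000 · e^(0.0527·18) = 186000 · e^(0.9486)
= 186000 · 2.58209 ≈ 480269.15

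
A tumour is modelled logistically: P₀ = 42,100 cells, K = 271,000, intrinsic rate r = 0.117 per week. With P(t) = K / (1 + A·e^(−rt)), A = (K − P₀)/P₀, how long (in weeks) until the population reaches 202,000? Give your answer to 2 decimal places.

A = (271000 − 42100)/42100 = 5.43705
202000 = 271000/(1 + 5.43705·e^(−0.117t)) → 1 + 5.43705·e^(−0.117t) = 1.34158
e^(−0.117t) = 0.062825 → t = ln(15.91717)/0.117 = 2.7674/0.117

t ≈ 23.65 weeks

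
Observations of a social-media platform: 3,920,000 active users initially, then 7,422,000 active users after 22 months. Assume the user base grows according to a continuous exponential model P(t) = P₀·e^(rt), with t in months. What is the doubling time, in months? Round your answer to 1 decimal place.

doubling time ≈ 23.9 months

r = ln(7422000/3920000) / 22 = ln(1.89337) / 22 ≈ 0.029016 per month
doubling time = ln 2 / |r| = 0.69315 / 0.029016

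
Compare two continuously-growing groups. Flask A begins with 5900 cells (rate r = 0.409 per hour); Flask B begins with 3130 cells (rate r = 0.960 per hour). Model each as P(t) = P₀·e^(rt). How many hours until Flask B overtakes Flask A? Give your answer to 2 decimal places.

t ≈ 1.15 hours

5900·e^(0.409t) = 3130·e^(0.96t)
5900/3130 = e^((0.96 − 0.409)t) → ln(1.88498) = 0.551·t
t = 0.63392 / 0.551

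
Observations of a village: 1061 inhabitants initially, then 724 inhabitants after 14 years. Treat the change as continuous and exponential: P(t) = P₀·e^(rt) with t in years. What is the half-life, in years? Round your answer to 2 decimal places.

half-life ≈ 25.39 years

r = ln(724/1061) / 14 = ln(0.68238) / 14 ≈ -0.027298 per year
half-life = ln 2 / |r| = 0.69315 / 0.027298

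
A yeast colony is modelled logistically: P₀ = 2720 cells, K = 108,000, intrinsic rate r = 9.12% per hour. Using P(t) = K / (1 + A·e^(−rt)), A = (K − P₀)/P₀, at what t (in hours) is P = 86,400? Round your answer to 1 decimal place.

t ≈ 55.3 hours

A = (108000 − 2720)/2720 = 38.70588
86400 = 108000/(1 + 38.70588·e^(−0.0912t)) → 1 + 38.70588·e^(−0.0912t) = 1.25
e^(−0.0912t) = 0.006459 → t = ln(154.82353)/0.0912 = 5.04229/0.0912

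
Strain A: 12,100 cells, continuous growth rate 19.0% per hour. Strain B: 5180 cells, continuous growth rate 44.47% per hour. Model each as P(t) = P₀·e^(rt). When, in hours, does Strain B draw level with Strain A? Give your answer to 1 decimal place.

t ≈ 3.3 hours

12100·e^(0.19t) = 5180·e^(0.4447t)
12100/5180 = e^((0.4447 − 0.19)t) → ln(2.33591) = 0.2547·t
t = 0.8484 / 0.2547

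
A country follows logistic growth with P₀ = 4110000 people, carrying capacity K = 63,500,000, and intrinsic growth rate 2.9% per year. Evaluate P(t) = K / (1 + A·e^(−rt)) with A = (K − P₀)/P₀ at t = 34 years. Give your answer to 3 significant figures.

≈ 9,940,000 people

A = (63500000 − 4110000)/4110000 = 14.45012
P(34) = 63500000 / (1 + 14.45012·e^(−0.029·34)) = 63500000 / (1 + 14.45012·0.373066)
= 63500000 / 6.39085 ≈ 9936082.49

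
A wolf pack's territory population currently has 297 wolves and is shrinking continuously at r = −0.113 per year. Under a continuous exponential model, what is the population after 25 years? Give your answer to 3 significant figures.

≈ 17.6 wolves

P(25) = 297 · e^(-0.113·25) = 297 · e^(-2.825)
= 297 · 0.05931 ≈ 17.61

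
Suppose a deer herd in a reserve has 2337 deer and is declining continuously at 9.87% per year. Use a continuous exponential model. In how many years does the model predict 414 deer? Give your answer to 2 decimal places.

414 = 2337 · e^(-0.0987·t)
t = ln(414/2337) / -0.0987 = ln(0.17715) / -0.0987 = -1.73076 / -0.0987

t ≈ 17.54 years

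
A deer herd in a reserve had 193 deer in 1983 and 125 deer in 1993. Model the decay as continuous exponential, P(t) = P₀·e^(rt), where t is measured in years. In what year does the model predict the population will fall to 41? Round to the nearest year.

year 2019

r = ln(125/193) / 10 = -0.43438/10 ≈ -0.043438 per year
t = ln(41/193) / r = -1.54912/-0.043438 ≈ 35.66 years after 1983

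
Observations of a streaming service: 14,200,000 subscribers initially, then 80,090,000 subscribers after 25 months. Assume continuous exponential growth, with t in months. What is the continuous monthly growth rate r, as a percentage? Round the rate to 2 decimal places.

80090000 = 14200000 · e^(r·25)
e^(25r) = 80090000/14200000 = 5.64014
r = ln(5.64014) / 25 = 1.72991 / 25

r ≈ 6.92% per month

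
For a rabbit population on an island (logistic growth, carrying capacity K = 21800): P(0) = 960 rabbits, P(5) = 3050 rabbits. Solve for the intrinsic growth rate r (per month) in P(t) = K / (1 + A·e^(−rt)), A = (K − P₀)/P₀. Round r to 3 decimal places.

A = (21800 − 960)/960 = 21.70833
3050 = 21800/(1 + 21.70833·e^(−r·5)) → e^(−5r) = (7.14754 − 1)/21.70833 = 0.283188
r = −ln(0.283188)/5 = 1.26164/5

r ≈ 0.252 per month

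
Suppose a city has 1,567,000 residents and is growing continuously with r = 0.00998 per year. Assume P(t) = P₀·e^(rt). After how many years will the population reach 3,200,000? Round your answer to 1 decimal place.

t ≈ 71.5 years

3200000 = 1567000 · e^(0.00998·t)
t = ln(3200000/1567000) / 0.00998 = ln(2.04212) / 0.00998 = 0.71399 / 0.00998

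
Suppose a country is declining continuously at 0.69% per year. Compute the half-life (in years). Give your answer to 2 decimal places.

half-life = ln(2) / |r| = 0.69315 / 0.0069

half-life ≈ 100.46 years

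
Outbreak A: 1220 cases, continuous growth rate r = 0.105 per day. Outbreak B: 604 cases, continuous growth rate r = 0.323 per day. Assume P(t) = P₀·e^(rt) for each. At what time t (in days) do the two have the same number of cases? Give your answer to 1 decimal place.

1220·e^(0.105t) = 604·e^(0.323t)
1220/604 = e^((0.323 − 0.105)t) → ln(2.01987) = 0.218·t
t = 0.70303 / 0.218

t ≈ 3.2 days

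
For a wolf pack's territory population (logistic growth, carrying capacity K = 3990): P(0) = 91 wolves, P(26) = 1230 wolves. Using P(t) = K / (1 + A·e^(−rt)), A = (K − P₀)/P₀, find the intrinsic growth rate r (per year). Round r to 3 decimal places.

A = (3990 − 91)/91 = 42.84615
1230 = 3990/(1 + 42.84615·e^(−r·26)) → e^(−26r) = (3.2439 − 1)/42.84615 = 0.052371
r = −ln(0.052371)/26 = 2.9494/26

r ≈ 0.113 per year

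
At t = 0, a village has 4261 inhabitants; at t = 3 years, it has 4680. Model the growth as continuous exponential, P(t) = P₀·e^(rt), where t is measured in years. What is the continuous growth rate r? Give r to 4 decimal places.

r ≈ 0.0313 per year

4680 = 4261 · e^(r·3)
e^(3r) = 4680/4261 = 1.09833
r = ln(1.09833) / 3 = 0.09379 / 3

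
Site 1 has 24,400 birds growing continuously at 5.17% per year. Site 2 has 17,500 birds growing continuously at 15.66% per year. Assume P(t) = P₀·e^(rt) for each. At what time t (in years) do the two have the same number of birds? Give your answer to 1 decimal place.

24400·e^(0.0517t) = 17500·e^(0.1566t)
24400/17500 = e^((0.1566 − 0.0517)t) → ln(1.39429) = 0.1049·t
t = 0.33238 / 0.1049

t ≈ 3.2 years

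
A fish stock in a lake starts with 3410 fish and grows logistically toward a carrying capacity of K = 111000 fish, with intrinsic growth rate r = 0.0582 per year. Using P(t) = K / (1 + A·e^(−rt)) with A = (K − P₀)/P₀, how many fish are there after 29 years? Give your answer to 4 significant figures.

≈ 16,240 fish

A = (111000 − 3410)/3410 = 31.55132
P(29) = 111000 / (1 + 31.55132·e^(−0.0582·29)) = 111000 / (1 + 31.55132·0.184926)
= 111000 / 6.83466 ≈ 16240.76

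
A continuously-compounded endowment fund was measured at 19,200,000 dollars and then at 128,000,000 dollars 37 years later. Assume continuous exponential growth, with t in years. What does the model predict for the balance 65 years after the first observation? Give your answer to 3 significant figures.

r = ln(128000000/19200000) / 37 ≈ 0.051274 per year
P(65) = 19200000 · e^(0.051274·65) = 19200000 · 28.01607 ≈ 537908585.8

≈ 538,000,000 dollars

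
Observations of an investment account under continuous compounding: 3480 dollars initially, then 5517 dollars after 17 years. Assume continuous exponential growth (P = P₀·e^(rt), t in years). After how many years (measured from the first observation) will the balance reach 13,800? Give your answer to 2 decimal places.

r = ln(5517/3480) / 17 ≈ 0.027106 per year
t = ln(13800/3480) / r = 1.37764 / 0.027106 ≈ 50.824

t ≈ 50.82 years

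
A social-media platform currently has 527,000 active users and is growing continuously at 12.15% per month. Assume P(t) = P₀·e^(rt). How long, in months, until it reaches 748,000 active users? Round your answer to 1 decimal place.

748000 = 527000 · e^(0.1215·t)
t = ln(748000/527000) / 0.1215 = ln(1.41935) / 0.1215 = 0.3502 / 0.1215

t ≈ 2.9 months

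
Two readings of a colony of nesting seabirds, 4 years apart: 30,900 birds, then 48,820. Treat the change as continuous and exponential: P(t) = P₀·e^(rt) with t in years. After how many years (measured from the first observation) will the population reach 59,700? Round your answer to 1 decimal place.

r = ln(48820/30900) / 4 ≈ 0.114346 per year
t = ln(59700/30900) / r = 0.65858 / 0.114346 ≈ 5.76

t ≈ 5.8 years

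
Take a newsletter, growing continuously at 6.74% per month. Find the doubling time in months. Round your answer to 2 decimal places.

doubling time = ln(2) / |r| = 0.69315 / 0.0674

doubling time ≈ 10.28 months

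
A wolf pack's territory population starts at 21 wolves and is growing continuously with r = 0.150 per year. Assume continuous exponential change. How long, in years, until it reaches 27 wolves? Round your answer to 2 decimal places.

27 = 21 · e^(0.15·t)
t = ln(27/21) / 0.15 = ln(1.28571) / 0.15 = 0.25131 / 0.15

t ≈ 1.68 years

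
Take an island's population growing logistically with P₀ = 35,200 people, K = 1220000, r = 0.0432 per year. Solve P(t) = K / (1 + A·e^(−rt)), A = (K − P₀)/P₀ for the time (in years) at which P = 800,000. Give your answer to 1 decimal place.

t ≈ 96.3 years

A = (1220000 − 35200)/35200 = 33.65909
800000 = 1220000/(1 + 33.65909·e^(−0.0432t)) → 1 + 33.65909·e^(−0.0432t) = 1.525
e^(−0.0432t) = 0.015598 → t = ln(64.11255)/0.0432 = 4.16064/0.0432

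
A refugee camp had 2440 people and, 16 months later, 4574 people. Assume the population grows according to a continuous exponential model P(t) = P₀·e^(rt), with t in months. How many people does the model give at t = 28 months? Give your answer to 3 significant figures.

≈ 7,330 people

r = ln(4574/2440) / 16 ≈ 0.039274 per month
P(28) = 2440 · e^(0.039274·28) = 2440 · 3.00321 ≈ 7327.84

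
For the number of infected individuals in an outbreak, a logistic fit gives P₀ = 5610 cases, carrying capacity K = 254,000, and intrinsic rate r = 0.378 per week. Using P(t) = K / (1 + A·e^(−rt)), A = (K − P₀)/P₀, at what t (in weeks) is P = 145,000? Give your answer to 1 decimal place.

t ≈ 10.8 weeks

A = (254000 − 5610)/5610 = 44.27629
145000 = 254000/(1 + 44.27629·e^(−0.378t)) → 1 + 44.27629·e^(−0.378t) = 1.75172
e^(−0.378t) = 0.016978 → t = ln(58.89965)/0.378 = 4.07584/0.378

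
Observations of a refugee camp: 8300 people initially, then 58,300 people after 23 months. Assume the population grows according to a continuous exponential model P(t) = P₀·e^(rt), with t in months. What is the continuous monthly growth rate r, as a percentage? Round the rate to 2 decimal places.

r ≈ 8.48% per month

58300 = 8300 · e^(r·23)
e^(23r) = 58300/8300 = 7.0241
r = ln(7.0241) / 23 = 1.94935 / 23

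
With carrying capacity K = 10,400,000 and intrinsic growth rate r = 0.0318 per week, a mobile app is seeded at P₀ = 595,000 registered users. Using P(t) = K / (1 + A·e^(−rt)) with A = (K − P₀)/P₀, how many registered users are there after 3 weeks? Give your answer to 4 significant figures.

≈ 650,800 registered users

A = (10400000 − 595000)/595000 = 16.47899
P(3) = 10400000 / (1 + 16.47899·e^(−0.0318·3)) = 10400000 / (1 + 16.47899·0.909009)
= 10400000 / 15.97956 ≈ 650831.6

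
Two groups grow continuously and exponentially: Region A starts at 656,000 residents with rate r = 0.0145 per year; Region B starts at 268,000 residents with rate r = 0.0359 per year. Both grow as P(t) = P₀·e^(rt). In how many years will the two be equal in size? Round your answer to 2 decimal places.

656000·e^(0.0145t) = 268000·e^(0.0359t)
656000/268000 = e^((0.0359 − 0.0145)t) → ln(2.44776) = 0.0214·t
t = 0.89517 / 0.0214

t ≈ 41.83 years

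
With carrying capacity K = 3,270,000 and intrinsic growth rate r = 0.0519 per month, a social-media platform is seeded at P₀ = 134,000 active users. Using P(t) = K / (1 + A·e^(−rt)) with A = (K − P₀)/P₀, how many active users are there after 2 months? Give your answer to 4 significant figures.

A = (3270000 − 134000)/134000 = 23.40299
P(2) = 3270000 / (1 + 23.40299·e^(−0.0519·2)) = 3270000 / (1 + 23.40299·0.901406)
= 3270000 / 22.09558 ≈ 147993.39

≈ 148,000 active users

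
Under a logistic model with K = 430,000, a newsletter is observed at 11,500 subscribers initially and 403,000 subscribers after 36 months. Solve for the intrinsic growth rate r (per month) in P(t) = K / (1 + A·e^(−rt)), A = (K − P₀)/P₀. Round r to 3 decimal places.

A = (430000 − 11500)/11500 = 36.3913
403000 = 430000/(1 + 36.3913·e^(−r·36)) → e^(−36r) = (1.067 − 1)/36.3913 = 0.001841
r = −ln(0.001841)/36 = 6.29743/36

r ≈ 0.175 per month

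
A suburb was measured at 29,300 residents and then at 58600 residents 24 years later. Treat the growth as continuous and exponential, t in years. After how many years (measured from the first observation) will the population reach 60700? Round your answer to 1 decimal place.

t ≈ 25.2 years

r = ln(58600/29300) / 24 ≈ 0.028881 per year
t = ln(60700/29300) / r = 0.72836 / 0.028881 ≈ 25.219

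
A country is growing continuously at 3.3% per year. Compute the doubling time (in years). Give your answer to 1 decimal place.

doubling time ≈ 21.0 years

doubling time = ln(2) / |r| = 0.69315 / 0.033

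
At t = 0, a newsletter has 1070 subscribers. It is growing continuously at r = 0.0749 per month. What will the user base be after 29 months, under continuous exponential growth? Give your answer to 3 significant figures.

P(29) = 1070 · e^(0.0749·29) = 1070 · e^(2.1721)
= 1070 · 8.7767 ≈ 9391.06

≈ 9,390 subscribers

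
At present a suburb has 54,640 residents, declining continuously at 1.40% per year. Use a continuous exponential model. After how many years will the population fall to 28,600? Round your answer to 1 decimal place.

28600 = 54640 · e^(-0.014·t)
t = ln(28600/54640) / -0.014 = ln(0.52343) / -0.014 = -0.64736 / -0.014

t ≈ 46.2 years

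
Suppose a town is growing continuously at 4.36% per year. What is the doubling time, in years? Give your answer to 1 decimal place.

doubling time = ln(2) / |r| = 0.69315 / 0.0436

doubling time ≈ 15.9 years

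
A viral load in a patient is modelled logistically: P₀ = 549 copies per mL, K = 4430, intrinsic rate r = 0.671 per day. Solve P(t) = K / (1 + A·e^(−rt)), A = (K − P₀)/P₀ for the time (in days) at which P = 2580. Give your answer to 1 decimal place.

A = (4430 − 549)/549 = 7.06922
2580 = 4430/(1 + 7.06922·e^(−0.671t)) → 1 + 7.06922·e^(−0.671t) = 1.71705
e^(−0.671t) = 0.101433 → t = ln(9.85869)/0.671 = 2.28835/0.671

t ≈ 3.4 days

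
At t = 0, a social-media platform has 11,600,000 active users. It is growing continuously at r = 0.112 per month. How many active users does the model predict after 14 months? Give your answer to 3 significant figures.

≈ 55,600,000 active users

P(14) = 11600000 · e^(0.112·14) = 11600000 · e^(1.568)
= 11600000 · 4.79704 ≈ 55645716.25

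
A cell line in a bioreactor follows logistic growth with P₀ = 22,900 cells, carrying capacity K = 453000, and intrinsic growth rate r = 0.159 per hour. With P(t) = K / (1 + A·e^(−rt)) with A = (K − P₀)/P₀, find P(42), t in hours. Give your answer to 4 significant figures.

A = (453000 − 22900)/22900 = 18.78166
P(42) = 453000 / (1 + 18.78166·e^(−0.159·42)) = 453000 / (1 + 18.78166·0.001258)
= 453000 / 1.02363 ≈ 442541.5

≈ 442,500 cells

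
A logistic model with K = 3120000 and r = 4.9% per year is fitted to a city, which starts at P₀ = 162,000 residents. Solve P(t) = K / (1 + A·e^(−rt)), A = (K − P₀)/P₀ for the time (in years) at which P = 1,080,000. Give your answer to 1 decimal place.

A = (3120000 − 162000)/162000 = 18.25926
1080000 = 3120000/(1 + 18.25926·e^(−0.049t)) → 1 + 18.25926·e^(−0.049t) = 2.88889
e^(−0.049t) = 0.103448 → t = ln(9.66667)/0.049 = 2.26868/0.049

t ≈ 46.3 years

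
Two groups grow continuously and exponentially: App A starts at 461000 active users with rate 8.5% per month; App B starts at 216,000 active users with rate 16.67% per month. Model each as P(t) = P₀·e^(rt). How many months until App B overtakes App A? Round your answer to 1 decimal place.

461000·e^(0.085t) = 216000·e^(0.1667t)
461000/216000 = e^((0.1667 − 0.085)t) → ln(2.13426) = 0.0817·t
t = 0.75812 / 0.0817

t ≈ 9.3 months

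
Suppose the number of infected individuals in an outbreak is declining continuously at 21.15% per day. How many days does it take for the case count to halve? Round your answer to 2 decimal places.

half-life ≈ 3.28 days

half-life = ln(2) / |r| = 0.69315 / 0.2115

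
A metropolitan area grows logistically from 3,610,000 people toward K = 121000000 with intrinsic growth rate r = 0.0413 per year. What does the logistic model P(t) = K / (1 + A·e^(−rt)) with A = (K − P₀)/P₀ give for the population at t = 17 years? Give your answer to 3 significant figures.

≈ 7,070,000 people

A = (121000000 − 3610000)/3610000 = 32.51801
P(17) = 121000000 / (1 + 32.51801·e^(−0.0413·17)) = 121000000 / (1 + 32.51801·0.495544)
= 121000000 / 17.11409 ≈ 7070198.33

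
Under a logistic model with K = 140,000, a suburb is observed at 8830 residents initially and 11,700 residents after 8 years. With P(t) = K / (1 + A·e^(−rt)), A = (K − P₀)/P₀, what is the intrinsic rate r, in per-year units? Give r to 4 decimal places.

r ≈ 0.0379 per year

A = (140000 − 8830)/8830 = 14.85504
11700 = 140000/(1 + 14.85504·e^(−r·8)) → e^(−8r) = (11.96581 − 1)/14.85504 = 0.738188
r = −ln(0.738188)/8 = 0.30356/8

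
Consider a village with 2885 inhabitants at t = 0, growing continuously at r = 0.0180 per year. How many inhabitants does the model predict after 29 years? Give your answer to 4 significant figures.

P(29) = 2885 · e^(0.018·29) = 2885 · e^(0.522)
= 2885 · 1.6854 ≈ 4862.36

≈ 4,862 inhabitants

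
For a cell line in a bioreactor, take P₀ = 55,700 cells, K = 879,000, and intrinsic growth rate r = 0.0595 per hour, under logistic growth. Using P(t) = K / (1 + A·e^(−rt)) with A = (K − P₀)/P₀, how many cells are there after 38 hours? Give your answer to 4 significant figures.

≈ 345,900 cells

A = (879000 − 55700)/55700 = 14.78097
P(38) = 879000 / (1 + 14.78097·e^(−0.0595·38)) = 879000 / (1 + 14.78097·0.104246)
= 879000 / 2.54086 ≈ 345945.9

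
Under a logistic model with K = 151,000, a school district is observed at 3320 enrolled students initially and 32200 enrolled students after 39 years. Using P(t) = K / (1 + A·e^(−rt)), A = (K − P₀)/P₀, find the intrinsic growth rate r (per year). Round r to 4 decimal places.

A = (151000 − 3320)/3320 = 44.48193
32200 = 151000/(1 + 44.48193·e^(−r·39)) → e^(−39r) = (4.68944 − 1)/44.48193 = 0.082942
r = −ln(0.082942)/39 = 2.48961/39

r ≈ 0.0638 per year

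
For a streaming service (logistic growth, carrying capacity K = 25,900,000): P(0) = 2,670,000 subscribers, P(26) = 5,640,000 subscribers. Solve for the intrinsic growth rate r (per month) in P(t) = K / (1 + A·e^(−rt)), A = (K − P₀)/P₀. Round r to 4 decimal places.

r ≈ 0.0340 per month

A = (25900000 − 2670000)/2670000 = 8.70037
5640000 = 25900000/(1 + 8.70037·e^(−r·26)) → e^(−26r) = (4.5922 − 1)/8.70037 = 0.412879
r = −ln(0.412879)/26 = 0.8846/26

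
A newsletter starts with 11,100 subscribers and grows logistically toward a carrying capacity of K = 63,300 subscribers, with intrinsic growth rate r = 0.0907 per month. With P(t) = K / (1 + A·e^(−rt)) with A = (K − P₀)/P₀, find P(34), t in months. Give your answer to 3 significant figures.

≈ 52,100 subscribers

A = (63300 − 11100)/11100 = 4.7027
P(34) = 63300 / (1 + 4.7027·e^(−0.0907·34)) = 63300 / (1 + 4.7027·0.045785)
= 63300 / 1.21531 ≈ 52085.35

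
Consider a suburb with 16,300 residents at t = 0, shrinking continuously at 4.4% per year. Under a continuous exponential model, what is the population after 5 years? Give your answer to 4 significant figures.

≈ 13,080 residents

P(5) = 16300 · e^(-0.044·5) = 16300 · e^(-0.22)
= 16300 · 0.80252 ≈ 13081.06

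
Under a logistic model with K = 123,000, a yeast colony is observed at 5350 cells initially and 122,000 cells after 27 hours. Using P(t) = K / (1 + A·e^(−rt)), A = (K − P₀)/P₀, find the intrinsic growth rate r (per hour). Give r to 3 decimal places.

r ≈ 0.292 per hour

A = (123000 − 5350)/5350 = 21.99065
122000 = 123000/(1 + 21.99065·e^(−r·27)) → e^(−27r) = (1.0082 − 1)/21.99065 = 0.000373
r = −ln(0.000373)/27 = 7.89464/27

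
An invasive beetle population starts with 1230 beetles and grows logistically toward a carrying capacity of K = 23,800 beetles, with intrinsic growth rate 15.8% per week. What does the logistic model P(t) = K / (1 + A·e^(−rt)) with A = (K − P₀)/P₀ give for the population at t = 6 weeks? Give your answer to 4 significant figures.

A = (23800 − 1230)/1230 = 18.34959
P(6) = 23800 / (1 + 18.34959·e^(−0.158·6)) = 23800 / (1 + 18.34959·0.387515)
= 23800 / 8.11075 ≈ 2934.38

≈ 2,934 beetles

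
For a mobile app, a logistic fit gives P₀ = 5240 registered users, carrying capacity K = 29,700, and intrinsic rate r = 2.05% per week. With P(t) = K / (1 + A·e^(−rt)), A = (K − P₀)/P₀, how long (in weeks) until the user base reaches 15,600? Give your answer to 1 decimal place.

t ≈ 80.1 weeks

A = (29700 − 5240)/5240 = 4.66794
15600 = 29700/(1 + 4.66794·e^(−0.0205t)) → 1 + 4.66794·e^(−0.0205t) = 1.90385
e^(−0.0205t) = 0.193629 → t = ln(5.16453)/0.0205 = 1.64181/0.0205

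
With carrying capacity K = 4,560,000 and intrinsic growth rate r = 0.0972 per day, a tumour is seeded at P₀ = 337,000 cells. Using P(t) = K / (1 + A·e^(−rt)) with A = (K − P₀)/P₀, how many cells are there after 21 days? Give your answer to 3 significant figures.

A = (4560000 − 337000)/337000 = 12.53116
P(21) = 4560000 / (1 + 12.53116·e^(−0.0972·21)) = 4560000 / (1 + 12.53116·0.129873)
= 4560000 / 2.62746 ≈ 1735519

≈ 1,740,000 cells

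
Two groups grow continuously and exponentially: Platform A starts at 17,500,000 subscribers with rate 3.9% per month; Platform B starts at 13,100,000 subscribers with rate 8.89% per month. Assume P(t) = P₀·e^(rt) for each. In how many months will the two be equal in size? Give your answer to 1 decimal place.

17500000·e^(0.039t) = 13100000·e^(0.0889t)
17500000/13100000 = e^((0.0889 − 0.039)t) → ln(1.33588) = 0.0499·t
t = 0.28959 / 0.0499

t ≈ 5.8 months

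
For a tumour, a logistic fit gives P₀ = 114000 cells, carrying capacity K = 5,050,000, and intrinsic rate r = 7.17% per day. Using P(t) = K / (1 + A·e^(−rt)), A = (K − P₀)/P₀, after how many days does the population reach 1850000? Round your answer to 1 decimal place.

A = (5050000 − 114000)/114000 = 43.29825
1850000 = 5050000/(1 + 43.29825·e^(−0.0717t)) → 1 + 43.29825·e^(−0.0717t) = 2.72973
e^(−0.0717t) = 0.039949 → t = ln(25.0318)/0.0717 = 3.22015/0.0717

t ≈ 44.9 days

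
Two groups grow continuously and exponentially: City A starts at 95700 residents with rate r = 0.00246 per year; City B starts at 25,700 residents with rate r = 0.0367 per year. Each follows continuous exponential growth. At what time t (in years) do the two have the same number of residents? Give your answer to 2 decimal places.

95700·e^(0.00246t) = 25700·e^(0.0367t)
95700/25700 = e^((0.0367 − 0.00246)t) → ln(3.72374) = 0.03424·t
t = 1.31473 / 0.03424

t ≈ 38.40 years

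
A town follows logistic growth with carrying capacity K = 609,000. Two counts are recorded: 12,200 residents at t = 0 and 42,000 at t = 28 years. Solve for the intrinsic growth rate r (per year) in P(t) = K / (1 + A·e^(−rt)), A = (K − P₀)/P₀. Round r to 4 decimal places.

A = (609000 − 12200)/12200 = 48.91803
42000 = 609000/(1 + 48.91803·e^(−r·28)) → e^(−28r) = (14.5 − 1)/48.91803 = 0.275972
r = −ln(0.275972)/28 = 1.28746/28

r ≈ 0.0460 per year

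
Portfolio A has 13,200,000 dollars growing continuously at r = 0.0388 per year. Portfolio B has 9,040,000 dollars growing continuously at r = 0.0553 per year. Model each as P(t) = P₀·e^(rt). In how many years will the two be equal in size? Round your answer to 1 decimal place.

t ≈ 22.9 years

13200000·e^(0.0388t) = 9040000·e^(0.0553t)
13200000/9040000 = e^((0.0553 − 0.0388)t) → ln(1.46018) = 0.0165·t
t = 0.37856 / 0.0165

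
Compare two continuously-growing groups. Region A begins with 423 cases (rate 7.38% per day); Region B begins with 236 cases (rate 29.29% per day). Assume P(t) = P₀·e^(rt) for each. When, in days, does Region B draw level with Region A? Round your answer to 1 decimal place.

423·e^(0.0738t) = 236·e^(0.2929t)
423/236 = e^((0.2929 − 0.0738)t) → ln(1.79237) = 0.2191·t
t = 0.58354 / 0.2191

t ≈ 2.7 days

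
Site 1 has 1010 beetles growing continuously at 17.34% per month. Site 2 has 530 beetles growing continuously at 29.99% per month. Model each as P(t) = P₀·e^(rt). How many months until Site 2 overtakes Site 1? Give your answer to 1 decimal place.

1010·e^(0.1734t) = 530·e^(0.2999t)
1010/530 = e^((0.2999 − 0.1734)t) → ln(1.90566) = 0.1265·t
t = 0.64483 / 0.1265

t ≈ 5.1 months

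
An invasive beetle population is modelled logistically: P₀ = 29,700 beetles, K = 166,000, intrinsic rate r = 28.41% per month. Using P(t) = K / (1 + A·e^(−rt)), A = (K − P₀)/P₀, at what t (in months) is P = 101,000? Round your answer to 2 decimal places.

A = (166000 − 29700)/29700 = 4.58923
101000 = 166000/(1 + 4.58923·e^(−0.2841t)) → 1 + 4.58923·e^(−0.2841t) = 1.64356
e^(−0.2841t) = 0.140234 → t = ln(7.13095)/0.2841 = 1.96444/0.2841

t ≈ 6.91 months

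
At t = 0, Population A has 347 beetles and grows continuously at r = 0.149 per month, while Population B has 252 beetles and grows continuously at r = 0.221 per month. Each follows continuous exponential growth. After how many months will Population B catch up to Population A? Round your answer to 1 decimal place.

t ≈ 4.4 months

347·e^(0.149t) = 252·e^(0.221t)
347/252 = e^((0.221 − 0.149)t) → ln(1.37698) = 0.072·t
t = 0.3199 / 0.072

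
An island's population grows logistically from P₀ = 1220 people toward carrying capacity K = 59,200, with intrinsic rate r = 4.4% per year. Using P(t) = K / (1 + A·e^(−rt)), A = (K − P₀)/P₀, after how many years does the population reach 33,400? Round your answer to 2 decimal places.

A = (59200 − 1220)/1220 = 47.52459
33400 = 59200/(1 + 47.52459·e^(−0.044t)) → 1 + 47.52459·e^(−0.044t) = 1.77246
e^(−0.044t) = 0.016254 → t = ln(61.52408)/0.044 = 4.11943/0.044

t ≈ 93.62 years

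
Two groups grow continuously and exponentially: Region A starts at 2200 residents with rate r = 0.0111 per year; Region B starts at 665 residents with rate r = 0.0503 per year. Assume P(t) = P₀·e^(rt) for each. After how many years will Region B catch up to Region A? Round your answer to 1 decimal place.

t ≈ 30.5 years

2200·e^(0.0111t) = 665·e^(0.0503t)
2200/665 = e^((0.0503 − 0.0111)t) → ln(3.30827) = 0.0392·t
t = 1.19643 / 0.0392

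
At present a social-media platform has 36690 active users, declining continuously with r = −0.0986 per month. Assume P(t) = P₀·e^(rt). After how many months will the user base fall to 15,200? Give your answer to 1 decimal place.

t ≈ 8.9 months

15200 = 36690 · e^(-0.0986·t)
t = ln(15200/36690) / -0.0986 = ln(0.41428) / -0.0986 = -0.88121 / -0.0986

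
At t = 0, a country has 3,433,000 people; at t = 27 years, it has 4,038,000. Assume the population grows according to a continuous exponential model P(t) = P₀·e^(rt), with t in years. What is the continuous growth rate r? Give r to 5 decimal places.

r ≈ 0.00601 per year

4038000 = 3433000 · e^(r·27)
e^(27r) = 4038000/3433000 = 1.17623
r = ln(1.17623) / 27 = 0.16232 / 27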